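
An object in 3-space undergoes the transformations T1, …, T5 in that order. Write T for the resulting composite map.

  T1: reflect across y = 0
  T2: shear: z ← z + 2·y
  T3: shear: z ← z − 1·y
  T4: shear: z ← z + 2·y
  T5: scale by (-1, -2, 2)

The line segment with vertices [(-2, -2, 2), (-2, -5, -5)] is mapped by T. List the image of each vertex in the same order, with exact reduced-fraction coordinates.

image vertices: (2, -4, 16), (2, -10, 20)

T1 reflect across y = 0: (-2, -2, 2) → (-2, 2, 2); (-2, -5, -5) → (-2, 5, -5)
T2 shear: z ← z + 2·y: (-2, 2, 2) → (-2, 2, 6); (-2, 5, -5) → (-2, 5, 5)
T3 shear: z ← z − 1·y: (-2, 2, 6) → (-2, 2, 4); (-2, 5, 5) → (-2, 5, 0)
T4 shear: z ← z + 2·y: (-2, 2, 4) → (-2, 2, 8); (-2, 5, 0) → (-2, 5, 10)
T5 scale by (-1, -2, 2): (-2, 2, 8) → (2, -4, 16); (-2, 5, 10) → (2, -10, 20)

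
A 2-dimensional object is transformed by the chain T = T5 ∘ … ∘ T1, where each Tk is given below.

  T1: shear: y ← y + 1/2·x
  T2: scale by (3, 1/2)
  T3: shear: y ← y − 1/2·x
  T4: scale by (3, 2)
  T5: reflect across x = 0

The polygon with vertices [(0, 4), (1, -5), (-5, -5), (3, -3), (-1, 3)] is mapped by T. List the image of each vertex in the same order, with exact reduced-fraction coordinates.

image vertices: (0, 4), (-9, -15/2), (45, 15/2), (-27, -21/2), (9, 11/2)

T1 shear: y ← y + 1/2·x: (0, 4) → (0, 4); (1, -5) → (1, -9/2); (-5, -5) → (-5, -15/2); (3, -3) → (3, -3/2); (-1, 3) → (-1, 5/2)
T2 scale by (3, 1/2): (0, 4) → (0, 2); (1, -9/2) → (3, -9/4); (-5, -15/2) → (-15, -15/4); (3, -3/2) → (9, -3/4); (-1, 5/2) → (-3, 5/4)
T3 shear: y ← y − 1/2·x: (0, 2) → (0, 2); (3, -9/4) → (3, -15/4); (-15, -15/4) → (-15, 15/4); (9, -3/4) → (9, -21/4); (-3, 5/4) → (-3, 11/4)
T4 scale by (3, 2): (0, 2) → (0, 4); (3, -15/4) → (9, -15/2); (-15, 15/4) → (-45, 15/2); (9, -21/4) → (27, -21/2); (-3, 11/4) → (-9, 11/2)
T5 reflect across x = 0: (0, 4) → (0, 4); (9, -15/2) → (-9, -15/2); (-45, 15/2) → (45, 15/2); (27, -21/2) → (-27, -21/2); (-9, 11/2) → (9, 11/2)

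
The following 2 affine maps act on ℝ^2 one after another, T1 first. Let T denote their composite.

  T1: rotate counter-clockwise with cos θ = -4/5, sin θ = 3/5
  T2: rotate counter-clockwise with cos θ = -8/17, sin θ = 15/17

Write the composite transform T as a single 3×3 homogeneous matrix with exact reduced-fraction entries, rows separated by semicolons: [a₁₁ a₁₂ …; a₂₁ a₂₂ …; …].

T1 = [-4/5 -3/5 0; 3/5 -4/5 0; 0 0 1]
T2·T1 = [-13/85 84/85 0; -84/85 -13/85 0; 0 0 1]

T = [-13/85 84/85 0; -84/85 -13/85 0; 0 0 1]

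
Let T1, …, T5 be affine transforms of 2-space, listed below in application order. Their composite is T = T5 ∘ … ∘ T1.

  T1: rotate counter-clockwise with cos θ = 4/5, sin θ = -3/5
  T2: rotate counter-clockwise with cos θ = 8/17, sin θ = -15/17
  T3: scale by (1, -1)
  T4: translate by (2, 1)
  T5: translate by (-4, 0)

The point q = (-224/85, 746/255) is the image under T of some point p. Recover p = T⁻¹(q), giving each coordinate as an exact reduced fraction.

T1 = [4/5 3/5 0; -3/5 4/5 0; 0 0 1]
T2·T1 = [-13/85 84/85 0; -84/85 -13/85 0; 0 0 1]
T3·…·T1 = [-13/85 84/85 0; 84/85 13/85 0; 0 0 1]
T4·…·T1 = [-13/85 84/85 2; 84/85 13/85 1; 0 0 1]
T5·…·T1 = [-13/85 84/85 -2; 84/85 13/85 1; 0 0 1]
det M = -1; M⁻¹ = [-13/85 84/85 -22/17; 84/85 13/85 31/17; 0 0 1]
M⁻¹ · (-224/85, 746/255)ᵀ = (2, -1/3)ᵀ

p = (2, -1/3)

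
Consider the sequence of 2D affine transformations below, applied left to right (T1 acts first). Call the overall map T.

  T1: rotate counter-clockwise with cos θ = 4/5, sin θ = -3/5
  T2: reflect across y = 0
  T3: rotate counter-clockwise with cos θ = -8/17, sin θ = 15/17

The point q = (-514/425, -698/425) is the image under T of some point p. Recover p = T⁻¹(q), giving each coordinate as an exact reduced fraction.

T1 = [4/5 3/5 0; -3/5 4/5 0; 0 0 1]
T2·T1 = [4/5 3/5 0; 3/5 -4/5 0; 0 0 1]
T3·…·T1 = [-77/85 36/85 0; 36/85 77/85 0; 0 0 1]
det M = -1; M⁻¹ = [-77/85 36/85 0; 36/85 77/85 0; 0 0 1]
M⁻¹ · (-514/425, -698/425)ᵀ = (2/5, -2)ᵀ

p = (2/5, -2)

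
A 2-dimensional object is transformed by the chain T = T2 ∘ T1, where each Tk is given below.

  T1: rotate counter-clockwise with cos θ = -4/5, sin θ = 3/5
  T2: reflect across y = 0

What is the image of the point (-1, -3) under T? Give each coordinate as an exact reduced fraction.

T(p) = (13/5, -9/5)

T1 rotate counter-clockwise with cos θ = -4/5, sin θ = 3/5: (-1, -3) → (13/5, 9/5)
T2 reflect across y = 0: (13/5, 9/5) → (13/5, -9/5)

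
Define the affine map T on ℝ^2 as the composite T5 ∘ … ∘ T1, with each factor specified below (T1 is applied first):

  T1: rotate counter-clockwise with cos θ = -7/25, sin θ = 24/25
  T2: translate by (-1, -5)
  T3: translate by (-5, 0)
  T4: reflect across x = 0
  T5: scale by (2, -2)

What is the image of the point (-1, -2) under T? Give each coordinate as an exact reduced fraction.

T(p) = (38/5, 54/5)

T1 rotate counter-clockwise with cos θ = -7/25, sin θ = 24/25: (-1, -2) → (11/5, -2/5)
T2 translate by (-1, -5): (11/5, -2/5) → (6/5, -27/5)
T3 translate by (-5, 0): (6/5, -27/5) → (-19/5, -27/5)
T4 reflect across x = 0: (-19/5, -27/5) → (19/5, -27/5)
T5 scale by (2, -2): (19/5, -27/5) → (38/5, 54/5)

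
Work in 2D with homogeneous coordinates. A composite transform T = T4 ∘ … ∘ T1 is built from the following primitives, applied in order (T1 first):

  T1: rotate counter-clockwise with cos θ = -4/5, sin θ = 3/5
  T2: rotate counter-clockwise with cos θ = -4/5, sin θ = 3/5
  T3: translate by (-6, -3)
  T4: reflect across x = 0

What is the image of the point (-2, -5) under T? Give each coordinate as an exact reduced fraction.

T(p) = (284/25, -62/25)

T1 rotate counter-clockwise with cos θ = -4/5, sin θ = 3/5: (-2, -5) → (23/5, 14/5)
T2 rotate counter-clockwise with cos θ = -4/5, sin θ = 3/5: (23/5, 14/5) → (-134/25, 13/25)
T3 translate by (-6, -3): (-134/25, 13/25) → (-284/25, -62/25)
T4 reflect across x = 0: (-284/25, -62/25) → (284/25, -62/25)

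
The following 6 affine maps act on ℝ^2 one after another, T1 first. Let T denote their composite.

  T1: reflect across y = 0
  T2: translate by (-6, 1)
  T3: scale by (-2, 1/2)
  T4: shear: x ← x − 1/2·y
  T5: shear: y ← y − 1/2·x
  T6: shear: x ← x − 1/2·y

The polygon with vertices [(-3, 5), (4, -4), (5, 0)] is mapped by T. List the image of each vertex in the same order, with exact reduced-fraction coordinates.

image vertices: (99/4, -23/2), (35/16, 9/8), (31/16, -3/8)

T1 reflect across y = 0: (-3, 5) → (-3, -5); (4, -4) → (4, 4); (5, 0) → (5, 0)
T2 translate by (-6, 1): (-3, -5) → (-9, -4); (4, 4) → (-2, 5); (5, 0) → (-1, 1)
T3 scale by (-2, 1/2): (-9, -4) → (18, -2); (-2, 5) → (4, 5/2); (-1, 1) → (2, 1/2)
T4 shear: x ← x − 1/2·y: (18, -2) → (19, -2); (4, 5/2) → (11/4, 5/2); (2, 1/2) → (7/4, 1/2)
T5 shear: y ← y − 1/2·x: (19, -2) → (19, -23/2); (11/4, 5/2) → (11/4, 9/8); (7/4, 1/2) → (7/4, -3/8)
T6 shear: x ← x − 1/2·y: (19, -23/2) → (99/4, -23/2); (11/4, 9/8) → (35/16, 9/8); (7/4, -3/8) → (31/16, -3/8)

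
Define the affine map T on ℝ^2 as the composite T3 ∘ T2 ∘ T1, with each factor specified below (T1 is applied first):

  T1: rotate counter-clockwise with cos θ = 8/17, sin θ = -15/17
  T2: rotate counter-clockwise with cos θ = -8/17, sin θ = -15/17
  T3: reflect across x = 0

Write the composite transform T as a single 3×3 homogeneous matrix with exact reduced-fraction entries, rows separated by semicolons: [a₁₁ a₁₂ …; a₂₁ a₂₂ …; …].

T1 = [8/17 15/17 0; -15/17 8/17 0; 0 0 1]
T2·T1 = [-1 0 0; 0 -1 0; 0 0 1]
T3·…·T1 = [1 0 0; 0 -1 0; 0 0 1]

T = [1 0 0; 0 -1 0; 0 0 1]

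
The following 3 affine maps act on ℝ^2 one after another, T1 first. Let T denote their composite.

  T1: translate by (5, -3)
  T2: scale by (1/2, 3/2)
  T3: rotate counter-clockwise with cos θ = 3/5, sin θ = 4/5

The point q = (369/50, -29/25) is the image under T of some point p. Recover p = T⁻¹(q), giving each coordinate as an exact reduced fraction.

p = (2, -7/5)

T1 = [1 0 5; 0 1 -3; 0 0 1]
T2·T1 = [1/2 0 5/2; 0 3/2 -9/2; 0 0 1]
T3·…·T1 = [3/10 -6/5 51/10; 2/5 9/10 -7/10; 0 0 1]
det M = 3/4; M⁻¹ = [6/5 8/5 -5; -8/15 2/5 3; 0 0 1]
M⁻¹ · (369/50, -29/25)ᵀ = (2, -7/5)ᵀ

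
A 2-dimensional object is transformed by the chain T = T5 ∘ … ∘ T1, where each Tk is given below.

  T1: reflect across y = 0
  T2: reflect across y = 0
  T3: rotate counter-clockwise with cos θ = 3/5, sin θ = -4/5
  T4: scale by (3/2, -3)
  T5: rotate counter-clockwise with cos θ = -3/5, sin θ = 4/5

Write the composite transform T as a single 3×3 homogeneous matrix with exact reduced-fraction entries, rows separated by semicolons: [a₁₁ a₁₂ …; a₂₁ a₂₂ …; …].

T1 = [1 0 0; 0 -1 0; 0 0 1]
T2·T1 = [1 0 0; 0 1 0; 0 0 1]
T3·…·T1 = [3/5 4/5 0; -4/5 3/5 0; 0 0 1]
T4·…·T1 = [9/10 6/5 0; 12/5 -9/5 0; 0 0 1]
T5·…·T1 = [-123/50 18/25 0; -18/25 51/25 0; 0 0 1]

T = [-123/50 18/25 0; -18/25 51/25 0; 0 0 1]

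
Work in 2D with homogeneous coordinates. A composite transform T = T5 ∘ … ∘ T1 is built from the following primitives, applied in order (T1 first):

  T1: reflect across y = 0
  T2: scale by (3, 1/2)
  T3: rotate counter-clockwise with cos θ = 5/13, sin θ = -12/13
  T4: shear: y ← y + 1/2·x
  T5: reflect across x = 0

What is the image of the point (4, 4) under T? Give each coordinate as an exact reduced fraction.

T1 reflect across y = 0: (4, 4) → (4, -4)
T2 scale by (3, 1/2): (4, -4) → (12, -2)
T3 rotate counter-clockwise with cos θ = 5/13, sin θ = -12/13: (12, -2) → (36/13, -154/13)
T4 shear: y ← y + 1/2·x: (36/13, -154/13) → (36/13, -136/13)
T5 reflect across x = 0: (36/13, -136/13) → (-36/13, -136/13)

T(p) = (-36/13, -136/13)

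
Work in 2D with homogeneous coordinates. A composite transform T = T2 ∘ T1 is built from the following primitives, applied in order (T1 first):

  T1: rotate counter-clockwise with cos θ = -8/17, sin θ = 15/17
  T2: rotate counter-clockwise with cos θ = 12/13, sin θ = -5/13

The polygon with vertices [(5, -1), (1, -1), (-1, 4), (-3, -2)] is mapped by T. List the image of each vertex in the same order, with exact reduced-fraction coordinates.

T1 rotate counter-clockwise with cos θ = -8/17, sin θ = 15/17: (5, -1) → (-25/17, 83/17); (1, -1) → (7/17, 23/17); (-1, 4) → (-52/17, -47/17); (-3, -2) → (54/17, -29/17)
T2 rotate counter-clockwise with cos θ = 12/13, sin θ = -5/13: (-25/17, 83/17) → (115/221, 1121/221); (7/17, 23/17) → (199/221, 241/221); (-52/17, -47/17) → (-859/221, -304/221); (54/17, -29/17) → (503/221, -618/221)

image vertices: (115/221, 1121/221), (199/221, 241/221), (-859/221, -304/221), (503/221, -618/221)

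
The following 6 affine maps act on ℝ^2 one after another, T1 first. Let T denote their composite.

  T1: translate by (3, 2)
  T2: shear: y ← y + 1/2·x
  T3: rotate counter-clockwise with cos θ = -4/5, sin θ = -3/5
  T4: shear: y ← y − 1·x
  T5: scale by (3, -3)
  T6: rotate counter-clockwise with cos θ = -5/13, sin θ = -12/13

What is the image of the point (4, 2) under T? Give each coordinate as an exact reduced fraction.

T(p) = (3441/130, -969/130)

T1 translate by (3, 2): (4, 2) → (7, 4)
T2 shear: y ← y + 1/2·x: (7, 4) → (7, 15/2)
T3 rotate counter-clockwise with cos θ = -4/5, sin θ = -3/5: (7, 15/2) → (-11/10, -51/5)
T4 shear: y ← y − 1·x: (-11/10, -51/5) → (-11/10, -91/10)
T5 scale by (3, -3): (-11/10, -91/10) → (-33/10, 273/10)
T6 rotate counter-clockwise with cos θ = -5/13, sin θ = -12/13: (-33/10, 273/10) → (3441/130, -969/130)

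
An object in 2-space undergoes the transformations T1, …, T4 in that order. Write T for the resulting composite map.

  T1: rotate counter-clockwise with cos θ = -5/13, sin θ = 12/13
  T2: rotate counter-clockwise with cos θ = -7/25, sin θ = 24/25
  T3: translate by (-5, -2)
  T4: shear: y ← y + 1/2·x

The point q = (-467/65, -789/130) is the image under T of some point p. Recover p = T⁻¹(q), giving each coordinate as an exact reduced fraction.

T1 = [-5/13 -12/13 0; 12/13 -5/13 0; 0 0 1]
T2·T1 = [-253/325 204/325 0; -204/325 -253/325 0; 0 0 1]
T3·…·T1 = [-253/325 204/325 -5; -204/325 -253/325 -2; 0 0 1]
T4·…·T1 = [-253/325 204/325 -5; -661/650 -151/325 -9/2; 0 0 1]
det M = 1; M⁻¹ = [-151/325 -204/325 -1673/325; 661/650 -253/325 514/325; 0 0 1]
M⁻¹ · (-467/65, -789/130)ᵀ = (2, -1)ᵀ

p = (2, -1)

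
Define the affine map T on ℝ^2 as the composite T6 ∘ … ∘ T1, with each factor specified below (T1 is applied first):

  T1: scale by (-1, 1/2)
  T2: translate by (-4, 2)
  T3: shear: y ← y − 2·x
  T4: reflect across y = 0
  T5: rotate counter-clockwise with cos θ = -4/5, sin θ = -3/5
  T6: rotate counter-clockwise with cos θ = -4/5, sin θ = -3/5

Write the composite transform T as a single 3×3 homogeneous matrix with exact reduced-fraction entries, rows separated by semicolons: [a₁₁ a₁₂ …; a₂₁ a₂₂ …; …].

T = [41/25 12/25 212/25; -38/25 -7/50 -166/25; 0 0 1]

T1 = [-1 0 0; 0 1/2 0; 0 0 1]
T2·T1 = [-1 0 -4; 0 1/2 2; 0 0 1]
T3·…·T1 = [-1 0 -4; 2 1/2 10; 0 0 1]
T4·…·T1 = [-1 0 -4; -2 -1/2 -10; 0 0 1]
T5·…·T1 = [-2/5 -3/10 -14/5; 11/5 2/5 52/5; 0 0 1]
T6·…·T1 = [41/25 12/25 212/25; -38/25 -7/50 -166/25; 0 0 1]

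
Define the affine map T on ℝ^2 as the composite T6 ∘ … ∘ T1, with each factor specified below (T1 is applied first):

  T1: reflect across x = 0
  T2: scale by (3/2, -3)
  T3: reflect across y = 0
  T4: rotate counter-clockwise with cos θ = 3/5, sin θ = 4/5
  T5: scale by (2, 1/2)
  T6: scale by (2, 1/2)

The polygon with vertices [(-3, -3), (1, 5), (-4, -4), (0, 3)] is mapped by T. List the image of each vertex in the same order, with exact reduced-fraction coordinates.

T1 reflect across x = 0: (-3, -3) → (3, -3); (1, 5) → (-1, 5); (-4, -4) → (4, -4); (0, 3) → (0, 3)
T2 scale by (3/2, -3): (3, -3) → (9/2, 9); (-1, 5) → (-3/2, -15); (4, -4) → (6, 12); (0, 3) → (0, -9)
T3 reflect across y = 0: (9/2, 9) → (9/2, -9); (-3/2, -15) → (-3/2, 15); (6, 12) → (6, -12); (0, -9) → (0, 9)
T4 rotate counter-clockwise with cos θ = 3/5, sin θ = 4/5: (9/2, -9) → (99/10, -9/5); (-3/2, 15) → (-129/10, 39/5); (6, -12) → (66/5, -12/5); (0, 9) → (-36/5, 27/5)
T5 scale by (2, 1/2): (99/10, -9/5) → (99/5, -9/10); (-129/10, 39/5) → (-129/5, 39/10); (66/5, -12/5) → (132/5, -6/5); (-36/5, 27/5) → (-72/5, 27/10)
T6 scale by (2, 1/2): (99/5, -9/10) → (198/5, -9/20); (-129/5, 39/10) → (-258/5, 39/20); (132/5, -6/5) → (264/5, -3/5); (-72/5, 27/10) → (-144/5, 27/20)

image vertices: (198/5, -9/20), (-258/5, 39/20), (264/5, -3/5), (-144/5, 27/20)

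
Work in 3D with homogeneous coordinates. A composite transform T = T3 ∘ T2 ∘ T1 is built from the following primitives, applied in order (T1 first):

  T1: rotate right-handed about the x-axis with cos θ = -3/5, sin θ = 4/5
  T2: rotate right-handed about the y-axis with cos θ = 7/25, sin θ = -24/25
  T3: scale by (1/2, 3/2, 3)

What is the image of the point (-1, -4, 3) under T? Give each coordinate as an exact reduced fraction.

T(p) = (113/50, 0, -177/25)

T1 rotate right-handed about the x-axis with cos θ = -3/5, sin θ = 4/5: (-1, -4, 3) → (-1, 0, -5)
T2 rotate right-handed about the y-axis with cos θ = 7/25, sin θ = -24/25: (-1, 0, -5) → (113/25, 0, -59/25)
T3 scale by (1/2, 3/2, 3): (113/25, 0, -59/25) → (113/50, 0, -177/25)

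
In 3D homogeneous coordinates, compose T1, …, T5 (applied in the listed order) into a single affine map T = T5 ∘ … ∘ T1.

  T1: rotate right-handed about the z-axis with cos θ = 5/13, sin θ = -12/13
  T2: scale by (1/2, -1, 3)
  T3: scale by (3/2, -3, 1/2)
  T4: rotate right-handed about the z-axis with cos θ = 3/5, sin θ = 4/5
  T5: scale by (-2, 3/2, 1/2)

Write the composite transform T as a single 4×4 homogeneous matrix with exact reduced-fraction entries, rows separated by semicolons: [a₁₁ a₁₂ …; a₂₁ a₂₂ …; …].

T1 = [5/13 12/13 0 0; -12/13 5/13 0 0; 0 0 1 0; 0 0 0 1]
T2·T1 = [5/26 6/13 0 0; 12/13 -5/13 0 0; 0 0 3 0; 0 0 0 1]
T3·…·T1 = [15/52 9/13 0 0; -36/13 15/13 0 0; 0 0 3/2 0; 0 0 0 1]
T4·…·T1 = [621/260 -33/65 0 0; -93/65 81/65 0 0; 0 0 3/2 0; 0 0 0 1]
T5·…·T1 = [-621/130 66/65 0 0; -279/130 243/130 0 0; 0 0 3/4 0; 0 0 0 1]

T = [-621/130 66/65 0 0; -279/130 243/130 0 0; 0 0 3/4 0; 0 0 0 1]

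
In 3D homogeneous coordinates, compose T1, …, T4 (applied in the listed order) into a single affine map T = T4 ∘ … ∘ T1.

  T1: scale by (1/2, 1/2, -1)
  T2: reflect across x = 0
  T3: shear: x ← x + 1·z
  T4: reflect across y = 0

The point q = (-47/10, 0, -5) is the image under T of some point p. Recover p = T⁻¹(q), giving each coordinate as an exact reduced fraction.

T1 = [1/2 0 0 0; 0 1/2 0 0; 0 0 -1 0; 0 0 0 1]
T2·T1 = [-1/2 0 0 0; 0 1/2 0 0; 0 0 -1 0; 0 0 0 1]
T3·…·T1 = [-1/2 0 -1 0; 0 1/2 0 0; 0 0 -1 0; 0 0 0 1]
T4·…·T1 = [-1/2 0 -1 0; 0 -1/2 0 0; 0 0 -1 0; 0 0 0 1]
det M = -1/4; M⁻¹ = [-2 0 2 0; 0 -2 0 0; 0 0 -1 0; 0 0 0 1]
M⁻¹ · (-47/10, 0, -5)ᵀ = (-3/5, 0, 5)ᵀ

p = (-3/5, 0, 5)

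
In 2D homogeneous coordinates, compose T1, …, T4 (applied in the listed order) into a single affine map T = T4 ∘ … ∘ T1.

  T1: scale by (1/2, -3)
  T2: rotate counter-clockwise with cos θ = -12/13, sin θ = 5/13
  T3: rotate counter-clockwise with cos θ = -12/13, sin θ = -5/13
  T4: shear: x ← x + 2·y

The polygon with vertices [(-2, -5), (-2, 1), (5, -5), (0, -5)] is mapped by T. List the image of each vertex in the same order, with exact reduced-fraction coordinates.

T1 scale by (1/2, -3): (-2, -5) → (-1, 15); (-2, 1) → (-1, -3); (5, -5) → (5/2, 15); (0, -5) → (0, 15)
T2 rotate counter-clockwise with cos θ = -12/13, sin θ = 5/13: (-1, 15) → (-63/13, -185/13); (-1, -3) → (27/13, 31/13); (5/2, 15) → (-105/13, -335/26); (0, 15) → (-75/13, -180/13)
T3 rotate counter-clockwise with cos θ = -12/13, sin θ = -5/13: (-63/13, -185/13) → (-1, 15); (27/13, 31/13) → (-1, -3); (-105/13, -335/26) → (5/2, 15); (-75/13, -180/13) → (0, 15)
T4 shear: x ← x + 2·y: (-1, 15) → (29, 15); (-1, -3) → (-7, -3); (5/2, 15) → (65/2, 15); (0, 15) → (30, 15)

image vertices: (29, 15), (-7, -3), (65/2, 15), (30, 15)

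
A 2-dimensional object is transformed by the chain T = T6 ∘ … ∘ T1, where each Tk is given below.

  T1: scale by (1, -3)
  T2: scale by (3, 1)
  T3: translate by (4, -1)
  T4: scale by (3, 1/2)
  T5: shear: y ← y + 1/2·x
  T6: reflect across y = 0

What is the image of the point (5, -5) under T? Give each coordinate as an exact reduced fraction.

T1 scale by (1, -3): (5, -5) → (5, 15)
T2 scale by (3, 1): (5, 15) → (15, 15)
T3 translate by (4, -1): (15, 15) → (19, 14)
T4 scale by (3, 1/2): (19, 14) → (57, 7)
T5 shear: y ← y + 1/2·x: (57, 7) → (57, 71/2)
T6 reflect across y = 0: (57, 71/2) → (57, -71/2)

T(p) = (57, -71/2)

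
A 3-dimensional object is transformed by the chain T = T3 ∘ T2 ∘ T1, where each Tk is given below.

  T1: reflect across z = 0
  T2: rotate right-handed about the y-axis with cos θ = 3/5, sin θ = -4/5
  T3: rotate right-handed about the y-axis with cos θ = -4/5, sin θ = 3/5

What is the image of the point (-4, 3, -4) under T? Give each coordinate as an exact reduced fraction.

T1 reflect across z = 0: (-4, 3, -4) → (-4, 3, 4)
T2 rotate right-handed about the y-axis with cos θ = 3/5, sin θ = -4/5: (-4, 3, 4) → (-28/5, 3, -4/5)
T3 rotate right-handed about the y-axis with cos θ = -4/5, sin θ = 3/5: (-28/5, 3, -4/5) → (4, 3, 4)

T(p) = (4, 3, 4)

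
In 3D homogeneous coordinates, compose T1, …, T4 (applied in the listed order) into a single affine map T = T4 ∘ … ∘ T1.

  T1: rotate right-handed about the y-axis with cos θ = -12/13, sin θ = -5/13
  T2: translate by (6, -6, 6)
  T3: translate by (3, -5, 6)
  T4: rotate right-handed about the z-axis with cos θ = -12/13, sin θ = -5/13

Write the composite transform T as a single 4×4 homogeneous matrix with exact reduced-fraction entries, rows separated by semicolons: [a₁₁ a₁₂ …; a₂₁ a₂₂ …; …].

T = [144/169 5/13 60/169 -163/13; 60/169 -12/13 25/169 87/13; 5/13 0 -12/13 12; 0 0 0 1]

T1 = [-12/13 0 -5/13 0; 0 1 0 0; 5/13 0 -12/13 0; 0 0 0 1]
T2·T1 = [-12/13 0 -5/13 6; 0 1 0 -6; 5/13 0 -12/13 6; 0 0 0 1]
T3·…·T1 = [-12/13 0 -5/13 9; 0 1 0 -11; 5/13 0 -12/13 12; 0 0 0 1]
T4·…·T1 = [144/169 5/13 60/169 -163/13; 60/169 -12/13 25/169 87/13; 5/13 0 -12/13 12; 0 0 0 1]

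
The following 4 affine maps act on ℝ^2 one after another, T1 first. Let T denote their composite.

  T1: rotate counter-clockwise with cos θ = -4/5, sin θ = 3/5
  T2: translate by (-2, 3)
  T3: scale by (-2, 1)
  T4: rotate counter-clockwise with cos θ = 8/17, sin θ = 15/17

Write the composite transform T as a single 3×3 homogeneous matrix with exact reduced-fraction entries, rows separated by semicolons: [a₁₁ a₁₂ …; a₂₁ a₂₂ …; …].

T = [19/85 108/85 -13/17; 144/85 58/85 84/17; 0 0 1]

T1 = [-4/5 -3/5 0; 3/5 -4/5 0; 0 0 1]
T2·T1 = [-4/5 -3/5 -2; 3/5 -4/5 3; 0 0 1]
T3·…·T1 = [8/5 6/5 4; 3/5 -4/5 3; 0 0 1]
T4·…·T1 = [19/85 108/85 -13/17; 144/85 58/85 84/17; 0 0 1]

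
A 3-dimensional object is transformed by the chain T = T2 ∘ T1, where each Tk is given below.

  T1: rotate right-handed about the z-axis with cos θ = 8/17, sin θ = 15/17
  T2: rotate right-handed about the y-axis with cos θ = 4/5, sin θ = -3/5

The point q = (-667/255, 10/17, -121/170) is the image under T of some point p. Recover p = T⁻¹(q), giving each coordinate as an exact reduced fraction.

p = (-2/3, 5/2, 1)

T1 = [8/17 -15/17 0 0; 15/17 8/17 0 0; 0 0 1 0; 0 0 0 1]
T2·T1 = [32/85 -12/17 -3/5 0; 15/17 8/17 0 0; 24/85 -9/17 4/5 0; 0 0 0 1]
det M = 1; M⁻¹ = [32/85 15/17 24/85 0; -12/17 8/17 -9/17 0; -3/5 0 4/5 0; 0 0 0 1]
M⁻¹ · (-667/255, 10/17, -121/170)ᵀ = (-2/3, 5/2, 1)ᵀ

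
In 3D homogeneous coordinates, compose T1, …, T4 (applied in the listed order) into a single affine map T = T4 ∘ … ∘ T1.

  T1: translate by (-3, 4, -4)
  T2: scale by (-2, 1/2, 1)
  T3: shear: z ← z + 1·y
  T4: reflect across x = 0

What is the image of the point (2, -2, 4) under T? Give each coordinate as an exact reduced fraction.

T1 translate by (-3, 4, -4): (2, -2, 4) → (-1, 2, 0)
T2 scale by (-2, 1/2, 1): (-1, 2, 0) → (2, 1, 0)
T3 shear: z ← z + 1·y: (2, 1, 0) → (2, 1, 1)
T4 reflect across x = 0: (2, 1, 1) → (-2, 1, 1)

T(p) = (-2, 1, 1)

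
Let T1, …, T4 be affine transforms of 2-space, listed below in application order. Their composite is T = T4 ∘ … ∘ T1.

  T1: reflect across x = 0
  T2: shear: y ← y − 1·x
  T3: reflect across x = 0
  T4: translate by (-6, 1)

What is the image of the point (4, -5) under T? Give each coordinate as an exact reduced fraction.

T(p) = (-2, 0)

T1 reflect across x = 0: (4, -5) → (-4, -5)
T2 shear: y ← y − 1·x: (-4, -5) → (-4, -1)
T3 reflect across x = 0: (-4, -1) → (4, -1)
T4 translate by (-6, 1): (4, -1) → (-2, 0)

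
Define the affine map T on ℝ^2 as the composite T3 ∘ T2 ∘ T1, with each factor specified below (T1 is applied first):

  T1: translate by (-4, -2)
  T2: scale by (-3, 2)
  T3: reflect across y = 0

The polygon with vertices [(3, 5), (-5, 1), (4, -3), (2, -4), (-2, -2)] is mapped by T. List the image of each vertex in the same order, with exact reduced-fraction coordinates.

T1 translate by (-4, -2): (3, 5) → (-1, 3); (-5, 1) → (-9, -1); (4, -3) → (0, -5); (2, -4) → (-2, -6); (-2, -2) → (-6, -4)
T2 scale by (-3, 2): (-1, 3) → (3, 6); (-9, -1) → (27, -2); (0, -5) → (0, -10); (-2, -6) → (6, -12); (-6, -4) → (18, -8)
T3 reflect across y = 0: (3, 6) → (3, -6); (27, -2) → (27, 2); (0, -10) → (0, 10); (6, -12) → (6, 12); (18, -8) → (18, 8)

image vertices: (3, -6), (27, 2), (0, 10), (6, 12), (18, 8)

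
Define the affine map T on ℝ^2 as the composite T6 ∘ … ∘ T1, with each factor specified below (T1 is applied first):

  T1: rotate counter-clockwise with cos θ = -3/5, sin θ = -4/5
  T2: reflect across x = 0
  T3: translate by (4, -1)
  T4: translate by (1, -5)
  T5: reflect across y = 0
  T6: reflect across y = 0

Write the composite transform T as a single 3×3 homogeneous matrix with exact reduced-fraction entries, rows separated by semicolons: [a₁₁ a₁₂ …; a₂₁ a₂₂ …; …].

T = [3/5 -4/5 5; -4/5 -3/5 -6; 0 0 1]

T1 = [-3/5 4/5 0; -4/5 -3/5 0; 0 0 1]
T2·T1 = [3/5 -4/5 0; -4/5 -3/5 0; 0 0 1]
T3·…·T1 = [3/5 -4/5 4; -4/5 -3/5 -1; 0 0 1]
T4·…·T1 = [3/5 -4/5 5; -4/5 -3/5 -6; 0 0 1]
T5·…·T1 = [3/5 -4/5 5; 4/5 3/5 6; 0 0 1]
T6·…·T1 = [3/5 -4/5 5; -4/5 -3/5 -6; 0 0 1]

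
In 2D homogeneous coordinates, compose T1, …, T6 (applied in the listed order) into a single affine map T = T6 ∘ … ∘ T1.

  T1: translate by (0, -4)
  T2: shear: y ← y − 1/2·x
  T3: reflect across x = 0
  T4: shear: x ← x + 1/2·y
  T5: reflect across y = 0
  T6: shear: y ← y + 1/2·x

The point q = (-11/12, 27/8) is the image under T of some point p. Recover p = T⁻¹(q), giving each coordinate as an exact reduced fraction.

T1 = [1 0 0; 0 1 -4; 0 0 1]
T2·T1 = [1 0 0; -1/2 1 -4; 0 0 1]
T3·…·T1 = [-1 0 0; -1/2 1 -4; 0 0 1]
T4·…·T1 = [-5/4 1/2 -2; -1/2 1 -4; 0 0 1]
T5·…·T1 = [-5/4 1/2 -2; 1/2 -1 4; 0 0 1]
T6·…·T1 = [-5/4 1/2 -2; -1/8 -3/4 3; 0 0 1]
det M = 1; M⁻¹ = [-3/4 -1/2 0; 1/8 -5/4 4; 0 0 1]
M⁻¹ · (-11/12, 27/8)ᵀ = (-1, -1/3)ᵀ

p = (-1, -1/3)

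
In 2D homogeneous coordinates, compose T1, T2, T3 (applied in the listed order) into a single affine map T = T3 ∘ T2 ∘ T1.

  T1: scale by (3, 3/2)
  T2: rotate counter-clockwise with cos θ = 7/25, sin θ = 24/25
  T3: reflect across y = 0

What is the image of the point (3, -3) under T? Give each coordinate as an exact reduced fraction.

T1 scale by (3, 3/2): (3, -3) → (9, -9/2)
T2 rotate counter-clockwise with cos θ = 7/25, sin θ = 24/25: (9, -9/2) → (171/25, 369/50)
T3 reflect across y = 0: (171/25, 369/50) → (171/25, -369/50)

T(p) = (171/25, -369/50)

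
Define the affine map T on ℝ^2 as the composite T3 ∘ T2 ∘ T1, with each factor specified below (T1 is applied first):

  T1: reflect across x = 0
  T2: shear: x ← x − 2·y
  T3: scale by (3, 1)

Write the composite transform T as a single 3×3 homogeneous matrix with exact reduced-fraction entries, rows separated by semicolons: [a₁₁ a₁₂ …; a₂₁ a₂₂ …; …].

T = [-3 -6 0; 0 1 0; 0 0 1]

T1 = [-1 0 0; 0 1 0; 0 0 1]
T2·T1 = [-1 -2 0; 0 1 0; 0 0 1]
T3·…·T1 = [-3 -6 0; 0 1 0; 0 0 1]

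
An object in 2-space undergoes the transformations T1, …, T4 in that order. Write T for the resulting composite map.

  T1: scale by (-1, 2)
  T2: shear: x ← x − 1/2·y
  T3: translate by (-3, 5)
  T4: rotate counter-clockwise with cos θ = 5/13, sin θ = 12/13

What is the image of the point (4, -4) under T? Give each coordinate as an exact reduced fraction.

T(p) = (21/13, -51/13)

T1 scale by (-1, 2): (4, -4) → (-4, -8)
T2 shear: x ← x − 1/2·y: (-4, -8) → (0, -8)
T3 translate by (-3, 5): (0, -8) → (-3, -3)
T4 rotate counter-clockwise with cos θ = 5/13, sin θ = 12/13: (-3, -3) → (21/13, -51/13)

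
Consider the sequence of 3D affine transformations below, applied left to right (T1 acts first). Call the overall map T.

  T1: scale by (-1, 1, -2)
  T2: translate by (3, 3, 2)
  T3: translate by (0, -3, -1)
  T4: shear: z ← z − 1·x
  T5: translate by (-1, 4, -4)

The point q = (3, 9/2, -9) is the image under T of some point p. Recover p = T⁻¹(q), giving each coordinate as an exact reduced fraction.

T1 = [-1 0 0 0; 0 1 0 0; 0 0 -2 0; 0 0 0 1]
T2·T1 = [-1 0 0 3; 0 1 0 3; 0 0 -2 2; 0 0 0 1]
T3·…·T1 = [-1 0 0 3; 0 1 0 0; 0 0 -2 1; 0 0 0 1]
T4·…·T1 = [-1 0 0 3; 0 1 0 0; 1 0 -2 -2; 0 0 0 1]
T5·…·T1 = [-1 0 0 2; 0 1 0 4; 1 0 -2 -6; 0 0 0 1]
det M = 2; M⁻¹ = [-1 0 0 2; 0 1 0 -4; -1/2 0 -1/2 -2; 0 0 0 1]
M⁻¹ · (3, 9/2, -9)ᵀ = (-1, 1/2, 1)ᵀ

p = (-1, 1/2, 1)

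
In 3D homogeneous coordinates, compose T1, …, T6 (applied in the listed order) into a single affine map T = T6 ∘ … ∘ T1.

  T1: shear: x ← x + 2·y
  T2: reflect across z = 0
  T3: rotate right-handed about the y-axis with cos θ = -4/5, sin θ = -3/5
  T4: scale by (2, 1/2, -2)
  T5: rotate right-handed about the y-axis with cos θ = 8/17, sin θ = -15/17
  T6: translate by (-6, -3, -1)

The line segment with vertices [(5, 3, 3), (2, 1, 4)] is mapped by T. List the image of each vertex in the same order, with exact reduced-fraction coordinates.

image vertices: (56/17, -3/2, -371/17), (266/85, -5/2, -653/85)

T1 shear: x ← x + 2·y: (5, 3, 3) → (11, 3, 3); (2, 1, 4) → (4, 1, 4)
T2 reflect across z = 0: (11, 3, 3) → (11, 3, -3); (4, 1, 4) → (4, 1, -4)
T3 rotate right-handed about the y-axis with cos θ = -4/5, sin θ = -3/5: (11, 3, -3) → (-7, 3, 9); (4, 1, -4) → (-4/5, 1, 28/5)
T4 scale by (2, 1/2, -2): (-7, 3, 9) → (-14, 3/2, -18); (-4/5, 1, 28/5) → (-8/5, 1/2, -56/5)
T5 rotate right-handed about the y-axis with cos θ = 8/17, sin θ = -15/17: (-14, 3/2, -18) → (158/17, 3/2, -354/17); (-8/5, 1/2, -56/5) → (776/85, 1/2, -568/85)
T6 translate by (-6, -3, -1): (158/17, 3/2, -354/17) → (56/17, -3/2, -371/17); (776/85, 1/2, -568/85) → (266/85, -5/2, -653/85)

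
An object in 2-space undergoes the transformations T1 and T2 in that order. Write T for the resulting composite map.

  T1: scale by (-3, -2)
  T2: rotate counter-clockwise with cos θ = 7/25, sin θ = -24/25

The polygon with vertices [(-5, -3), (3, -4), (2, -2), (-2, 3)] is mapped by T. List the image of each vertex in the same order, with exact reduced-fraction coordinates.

T1 scale by (-3, -2): (-5, -3) → (15, 6); (3, -4) → (-9, 8); (2, -2) → (-6, 4); (-2, 3) → (6, -6)
T2 rotate counter-clockwise with cos θ = 7/25, sin θ = -24/25: (15, 6) → (249/25, -318/25); (-9, 8) → (129/25, 272/25); (-6, 4) → (54/25, 172/25); (6, -6) → (-102/25, -186/25)

image vertices: (249/25, -318/25), (129/25, 272/25), (54/25, 172/25), (-102/25, -186/25)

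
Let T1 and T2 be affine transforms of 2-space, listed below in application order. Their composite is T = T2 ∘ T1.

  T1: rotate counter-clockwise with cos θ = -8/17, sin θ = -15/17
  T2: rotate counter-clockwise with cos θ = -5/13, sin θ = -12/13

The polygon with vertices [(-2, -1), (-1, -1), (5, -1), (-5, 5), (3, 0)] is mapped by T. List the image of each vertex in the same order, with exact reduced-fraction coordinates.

T1 rotate counter-clockwise with cos θ = -8/17, sin θ = -15/17: (-2, -1) → (1/17, 38/17); (-1, -1) → (-7/17, 23/17); (5, -1) → (-55/17, -67/17); (-5, 5) → (115/17, 35/17); (3, 0) → (-24/17, -45/17)
T2 rotate counter-clockwise with cos θ = -5/13, sin θ = -12/13: (1/17, 38/17) → (451/221, -202/221); (-7/17, 23/17) → (311/221, -31/221); (-55/17, -67/17) → (-529/221, 995/221); (115/17, 35/17) → (-155/221, -1555/221); (-24/17, -45/17) → (-420/221, 513/221)

image vertices: (451/221, -202/221), (311/221, -31/221), (-529/221, 995/221), (-155/221, -1555/221), (-420/221, 513/221)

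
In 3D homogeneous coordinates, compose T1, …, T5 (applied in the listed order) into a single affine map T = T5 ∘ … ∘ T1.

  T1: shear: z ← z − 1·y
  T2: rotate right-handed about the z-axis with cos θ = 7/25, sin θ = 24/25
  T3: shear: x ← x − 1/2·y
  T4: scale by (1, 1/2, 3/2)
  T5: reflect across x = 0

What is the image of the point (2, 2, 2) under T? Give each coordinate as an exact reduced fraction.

T1 shear: z ← z − 1·y: (2, 2, 2) → (2, 2, 0)
T2 rotate right-handed about the z-axis with cos θ = 7/25, sin θ = 24/25: (2, 2, 0) → (-34/25, 62/25, 0)
T3 shear: x ← x − 1/2·y: (-34/25, 62/25, 0) → (-13/5, 62/25, 0)
T4 scale by (1, 1/2, 3/2): (-13/5, 62/25, 0) → (-13/5, 31/25, 0)
T5 reflect across x = 0: (-13/5, 31/25, 0) → (13/5, 31/25, 0)

T(p) = (13/5, 31/25, 0)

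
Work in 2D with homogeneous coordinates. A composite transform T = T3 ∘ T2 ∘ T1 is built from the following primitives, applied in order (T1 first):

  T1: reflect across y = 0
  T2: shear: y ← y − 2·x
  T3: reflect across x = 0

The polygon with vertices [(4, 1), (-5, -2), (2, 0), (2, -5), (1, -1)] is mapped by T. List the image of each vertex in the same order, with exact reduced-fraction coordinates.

image vertices: (-4, -9), (5, 12), (-2, -4), (-2, 1), (-1, -1)

T1 reflect across y = 0: (4, 1) → (4, -1); (-5, -2) → (-5, 2); (2, 0) → (2, 0); (2, -5) → (2, 5); (1, -1) → (1, 1)
T2 shear: y ← y − 2·x: (4, -1) → (4, -9); (-5, 2) → (-5, 12); (2, 0) → (2, -4); (2, 5) → (2, 1); (1, 1) → (1, -1)
T3 reflect across x = 0: (4, -9) → (-4, -9); (-5, 12) → (5, 12); (2, -4) → (-2, -4); (2, 1) → (-2, 1); (1, -1) → (-1, -1)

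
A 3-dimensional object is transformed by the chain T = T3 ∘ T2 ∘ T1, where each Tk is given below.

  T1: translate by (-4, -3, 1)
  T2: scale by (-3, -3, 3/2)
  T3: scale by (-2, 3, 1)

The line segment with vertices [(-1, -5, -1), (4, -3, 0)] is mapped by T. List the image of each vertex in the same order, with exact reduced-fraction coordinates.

T1 translate by (-4, -3, 1): (-1, -5, -1) → (-5, -8, 0); (4, -3, 0) → (0, -6, 1)
T2 scale by (-3, -3, 3/2): (-5, -8, 0) → (15, 24, 0); (0, -6, 1) → (0, 18, 3/2)
T3 scale by (-2, 3, 1): (15, 24, 0) → (-30, 72, 0); (0, 18, 3/2) → (0, 54, 3/2)

image vertices: (-30, 72, 0), (0, 54, 3/2)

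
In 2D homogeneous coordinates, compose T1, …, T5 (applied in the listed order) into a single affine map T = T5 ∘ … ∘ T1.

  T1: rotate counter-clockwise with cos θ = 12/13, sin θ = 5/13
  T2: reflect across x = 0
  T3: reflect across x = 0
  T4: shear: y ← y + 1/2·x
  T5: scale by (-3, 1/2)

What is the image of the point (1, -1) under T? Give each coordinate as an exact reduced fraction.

T(p) = (-51/13, 3/52)

T1 rotate counter-clockwise with cos θ = 12/13, sin θ = 5/13: (1, -1) → (17/13, -7/13)
T2 reflect across x = 0: (17/13, -7/13) → (-17/13, -7/13)
T3 reflect across x = 0: (-17/13, -7/13) → (17/13, -7/13)
T4 shear: y ← y + 1/2·x: (17/13, -7/13) → (17/13, 3/26)
T5 scale by (-3, 1/2): (17/13, 3/26) → (-51/13, 3/52)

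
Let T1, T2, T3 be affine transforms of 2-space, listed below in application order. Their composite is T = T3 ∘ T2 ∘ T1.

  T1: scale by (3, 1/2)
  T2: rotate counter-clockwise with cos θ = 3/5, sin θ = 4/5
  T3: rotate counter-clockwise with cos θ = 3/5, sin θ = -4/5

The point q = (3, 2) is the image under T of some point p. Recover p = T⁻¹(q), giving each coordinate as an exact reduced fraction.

p = (1, 4)

T1 = [3 0 0; 0 1/2 0; 0 0 1]
T2·T1 = [9/5 -2/5 0; 12/5 3/10 0; 0 0 1]
T3·…·T1 = [3 0 0; 0 1/2 0; 0 0 1]
det M = 3/2; M⁻¹ = [1/3 0 0; 0 2 0; 0 0 1]
M⁻¹ · (3, 2)ᵀ = (1, 4)ᵀ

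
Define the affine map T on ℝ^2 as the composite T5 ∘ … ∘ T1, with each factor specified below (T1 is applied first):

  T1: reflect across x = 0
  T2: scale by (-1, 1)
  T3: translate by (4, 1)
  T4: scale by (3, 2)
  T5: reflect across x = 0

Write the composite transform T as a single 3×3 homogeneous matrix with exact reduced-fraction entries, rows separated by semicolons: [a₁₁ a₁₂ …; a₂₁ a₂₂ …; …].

T1 = [-1 0 0; 0 1 0; 0 0 1]
T2·T1 = [1 0 0; 0 1 0; 0 0 1]
T3·…·T1 = [1 0 4; 0 1 1; 0 0 1]
T4·…·T1 = [3 0 12; 0 2 2; 0 0 1]
T5·…·T1 = [-3 0 -12; 0 2 2; 0 0 1]

T = [-3 0 -12; 0 2 2; 0 0 1]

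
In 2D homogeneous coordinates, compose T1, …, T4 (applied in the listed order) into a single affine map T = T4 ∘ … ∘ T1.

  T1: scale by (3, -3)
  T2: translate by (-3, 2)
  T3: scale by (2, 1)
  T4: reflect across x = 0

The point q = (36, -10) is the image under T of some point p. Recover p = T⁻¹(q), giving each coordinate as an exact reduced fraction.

T1 = [3 0 0; 0 -3 0; 0 0 1]
T2·T1 = [3 0 -3; 0 -3 2; 0 0 1]
T3·…·T1 = [6 0 -6; 0 -3 2; 0 0 1]
T4·…·T1 = [-6 0 6; 0 -3 2; 0 0 1]
det M = 18; M⁻¹ = [-1/6 0 1; 0 -1/3 2/3; 0 0 1]
M⁻¹ · (36, -10)ᵀ = (-5, 4)ᵀ

p = (-5, 4)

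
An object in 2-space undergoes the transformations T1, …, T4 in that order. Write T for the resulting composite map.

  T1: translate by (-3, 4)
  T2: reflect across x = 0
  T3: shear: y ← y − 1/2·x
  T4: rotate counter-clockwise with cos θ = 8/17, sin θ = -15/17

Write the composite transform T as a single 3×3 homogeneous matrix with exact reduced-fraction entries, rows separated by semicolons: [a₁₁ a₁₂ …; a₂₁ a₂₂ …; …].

T = [-1/34 15/17 123/34; 19/17 8/17 -25/17; 0 0 1]

T1 = [1 0 -3; 0 1 4; 0 0 1]
T2·T1 = [-1 0 3; 0 1 4; 0 0 1]
T3·…·T1 = [-1 0 3; 1/2 1 5/2; 0 0 1]
T4·…·T1 = [-1/34 15/17 123/34; 19/17 8/17 -25/17; 0 0 1]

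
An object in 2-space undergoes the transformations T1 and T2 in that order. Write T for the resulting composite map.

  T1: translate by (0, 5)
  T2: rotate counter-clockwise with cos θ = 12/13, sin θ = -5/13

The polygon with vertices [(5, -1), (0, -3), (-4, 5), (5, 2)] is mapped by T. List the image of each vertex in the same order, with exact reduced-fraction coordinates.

image vertices: (80/13, 23/13), (10/13, 24/13), (2/13, 140/13), (95/13, 59/13)

T1 translate by (0, 5): (5, -1) → (5, 4); (0, -3) → (0, 2); (-4, 5) → (-4, 10); (5, 2) → (5, 7)
T2 rotate counter-clockwise with cos θ = 12/13, sin θ = -5/13: (5, 4) → (80/13, 23/13); (0, 2) → (10/13, 24/13); (-4, 10) → (2/13, 140/13); (5, 7) → (95/13, 59/13)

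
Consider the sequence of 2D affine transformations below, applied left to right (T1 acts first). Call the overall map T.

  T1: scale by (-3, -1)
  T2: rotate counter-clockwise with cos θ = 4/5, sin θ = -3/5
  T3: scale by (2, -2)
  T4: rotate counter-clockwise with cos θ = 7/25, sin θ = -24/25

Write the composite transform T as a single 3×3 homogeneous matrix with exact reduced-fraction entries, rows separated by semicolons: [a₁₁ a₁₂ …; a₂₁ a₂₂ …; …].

T1 = [-3 0 0; 0 -1 0; 0 0 1]
T2·T1 = [-12/5 -3/5 0; 9/5 -4/5 0; 0 0 1]
T3·…·T1 = [-24/5 -6/5 0; -18/5 8/5 0; 0 0 1]
T4·…·T1 = [-24/5 6/5 0; 18/5 8/5 0; 0 0 1]

T = [-24/5 6/5 0; 18/5 8/5 0; 0 0 1]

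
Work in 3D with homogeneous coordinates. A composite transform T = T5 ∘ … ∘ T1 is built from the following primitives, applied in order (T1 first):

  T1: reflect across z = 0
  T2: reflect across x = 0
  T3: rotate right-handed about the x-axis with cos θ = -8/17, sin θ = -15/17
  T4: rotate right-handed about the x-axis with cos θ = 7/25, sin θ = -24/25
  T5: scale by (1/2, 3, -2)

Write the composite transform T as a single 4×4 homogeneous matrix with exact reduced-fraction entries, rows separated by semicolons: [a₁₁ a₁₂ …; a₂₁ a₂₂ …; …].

T1 = [1 0 0 0; 0 1 0 0; 0 0 -1 0; 0 0 0 1]
T2·T1 = [-1 0 0 0; 0 1 0 0; 0 0 -1 0; 0 0 0 1]
T3·…·T1 = [-1 0 0 0; 0 -8/17 -15/17 0; 0 -15/17 8/17 0; 0 0 0 1]
T4·…·T1 = [-1 0 0 0; 0 -416/425 87/425 0; 0 87/425 416/425 0; 0 0 0 1]
T5·…·T1 = [-1/2 0 0 0; 0 -1248/425 261/425 0; 0 -174/425 -832/425 0; 0 0 0 1]

T = [-1/2 0 0 0; 0 -1248/425 261/425 0; 0 -174/425 -832/425 0; 0 0 0 1]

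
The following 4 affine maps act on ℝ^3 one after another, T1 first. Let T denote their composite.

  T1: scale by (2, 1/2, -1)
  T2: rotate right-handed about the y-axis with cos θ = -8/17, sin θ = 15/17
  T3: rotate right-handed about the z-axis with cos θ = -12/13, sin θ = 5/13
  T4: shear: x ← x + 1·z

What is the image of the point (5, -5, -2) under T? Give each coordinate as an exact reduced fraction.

T1 scale by (2, 1/2, -1): (5, -5, -2) → (10, -5/2, 2)
T2 rotate right-handed about the y-axis with cos θ = -8/17, sin θ = 15/17: (10, -5/2, 2) → (-50/17, -5/2, -166/17)
T3 rotate right-handed about the z-axis with cos θ = -12/13, sin θ = 5/13: (-50/17, -5/2, -166/17) → (125/34, 20/17, -166/17)
T4 shear: x ← x + 1·z: (125/34, 20/17, -166/17) → (-207/34, 20/17, -166/17)

T(p) = (-207/34, 20/17, -166/17)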